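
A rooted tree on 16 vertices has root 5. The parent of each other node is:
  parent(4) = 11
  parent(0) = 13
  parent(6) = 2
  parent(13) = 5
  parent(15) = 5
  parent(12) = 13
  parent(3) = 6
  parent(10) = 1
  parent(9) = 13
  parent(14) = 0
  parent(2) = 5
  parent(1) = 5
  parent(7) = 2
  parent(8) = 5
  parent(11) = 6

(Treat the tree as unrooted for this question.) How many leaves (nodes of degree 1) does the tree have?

9

Degree-1 nodes: 3, 4, 7, 8, 9, 10, 12, 14, 15 — 9 of them.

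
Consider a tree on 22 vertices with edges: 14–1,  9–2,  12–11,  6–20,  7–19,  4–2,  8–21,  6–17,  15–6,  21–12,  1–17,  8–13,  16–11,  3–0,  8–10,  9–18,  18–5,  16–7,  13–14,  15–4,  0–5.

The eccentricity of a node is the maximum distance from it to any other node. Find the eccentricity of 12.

15

Distances from 12 peak at 15, attained at 3.
12-21-8-13-14-1-17-6-15-4-2-9-18-5-0-3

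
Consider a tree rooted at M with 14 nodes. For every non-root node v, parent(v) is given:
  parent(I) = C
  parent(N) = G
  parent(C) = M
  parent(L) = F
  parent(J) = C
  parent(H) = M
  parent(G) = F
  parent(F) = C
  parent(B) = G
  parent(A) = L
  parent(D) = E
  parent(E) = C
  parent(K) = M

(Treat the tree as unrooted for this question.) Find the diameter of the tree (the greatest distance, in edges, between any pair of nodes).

5

A longest path is N-G-F-C-M-K, with 5 edges.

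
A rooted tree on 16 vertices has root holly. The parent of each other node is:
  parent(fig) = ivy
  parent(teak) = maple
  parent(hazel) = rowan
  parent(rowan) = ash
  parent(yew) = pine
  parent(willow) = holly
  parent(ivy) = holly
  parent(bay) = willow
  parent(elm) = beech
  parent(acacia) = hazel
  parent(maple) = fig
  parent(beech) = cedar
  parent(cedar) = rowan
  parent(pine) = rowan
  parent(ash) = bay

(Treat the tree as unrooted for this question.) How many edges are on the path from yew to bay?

4

Walking from yew: yew–pine–rowan–ash–bay. Length 4.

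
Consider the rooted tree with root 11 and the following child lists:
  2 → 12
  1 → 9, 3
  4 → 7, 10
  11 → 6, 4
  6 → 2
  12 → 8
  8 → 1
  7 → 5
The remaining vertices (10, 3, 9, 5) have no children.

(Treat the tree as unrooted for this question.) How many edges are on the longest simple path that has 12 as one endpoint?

Distances from 12 peak at 6, attained at 5.
12 – 2 – 6 – 11 – 4 – 7 – 5

6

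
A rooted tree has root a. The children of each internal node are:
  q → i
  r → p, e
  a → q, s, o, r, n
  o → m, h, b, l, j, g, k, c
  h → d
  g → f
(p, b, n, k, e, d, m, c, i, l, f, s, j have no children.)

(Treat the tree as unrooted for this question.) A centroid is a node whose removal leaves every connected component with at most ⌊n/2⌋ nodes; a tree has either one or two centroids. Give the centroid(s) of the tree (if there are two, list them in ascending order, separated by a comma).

o

Removing o splits the tree into components of sizes 8, 2, 2, 1, 1, 1, 1, 1, 1; the largest is 8 ≤ ⌊19/2⌋ = 9.
Every other node leaves some component of size > 9, so the centroid is unique.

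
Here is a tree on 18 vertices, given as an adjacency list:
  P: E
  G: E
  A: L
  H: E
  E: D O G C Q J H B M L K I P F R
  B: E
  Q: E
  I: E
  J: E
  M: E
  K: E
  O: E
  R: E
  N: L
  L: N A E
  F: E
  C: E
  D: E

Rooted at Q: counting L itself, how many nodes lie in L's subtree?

3

L's subtree: {L, A, N}, size 3.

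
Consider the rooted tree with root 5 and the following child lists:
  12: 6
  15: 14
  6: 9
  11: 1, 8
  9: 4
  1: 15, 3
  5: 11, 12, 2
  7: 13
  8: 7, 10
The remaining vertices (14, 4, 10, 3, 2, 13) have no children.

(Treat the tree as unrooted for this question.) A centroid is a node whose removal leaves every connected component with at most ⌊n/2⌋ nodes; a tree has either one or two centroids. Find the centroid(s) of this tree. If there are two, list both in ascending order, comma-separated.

Delete 11: the remaining components have sizes 6, 4, 4. Max 6 ≤ 7, so 11 is a centroid.
Every other node leaves some component of size > 7, so the centroid is unique.

11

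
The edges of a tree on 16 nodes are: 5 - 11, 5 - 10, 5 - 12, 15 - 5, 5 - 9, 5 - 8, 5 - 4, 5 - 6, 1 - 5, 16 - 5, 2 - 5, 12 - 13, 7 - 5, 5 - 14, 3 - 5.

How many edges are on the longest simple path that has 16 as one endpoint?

3

A farthest node from 16 is 13.
The path 16 – 5 – 12 – 13 has 3 edges.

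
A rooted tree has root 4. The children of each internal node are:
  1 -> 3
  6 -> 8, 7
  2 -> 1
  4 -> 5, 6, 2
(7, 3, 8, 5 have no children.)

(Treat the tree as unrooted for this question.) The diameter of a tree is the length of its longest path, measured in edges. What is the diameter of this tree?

Starting from 7, a farthest node is 3 at distance 5.
One longest path: 7 - 6 - 4 - 2 - 1 - 3.
So the diameter is 5.

5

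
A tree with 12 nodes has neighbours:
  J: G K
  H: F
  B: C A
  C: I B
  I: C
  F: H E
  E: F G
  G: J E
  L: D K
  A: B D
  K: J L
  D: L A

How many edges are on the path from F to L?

5

F – E – G – J – K – L: 5 edges.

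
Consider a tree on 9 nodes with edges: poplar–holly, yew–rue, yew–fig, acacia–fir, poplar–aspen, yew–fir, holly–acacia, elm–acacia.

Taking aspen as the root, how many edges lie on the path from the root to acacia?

3

aspen → poplar → holly → acacia — 3 edges.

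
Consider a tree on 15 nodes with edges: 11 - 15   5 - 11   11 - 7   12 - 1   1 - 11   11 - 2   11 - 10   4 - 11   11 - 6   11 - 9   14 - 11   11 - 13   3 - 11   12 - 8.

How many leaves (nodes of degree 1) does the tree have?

12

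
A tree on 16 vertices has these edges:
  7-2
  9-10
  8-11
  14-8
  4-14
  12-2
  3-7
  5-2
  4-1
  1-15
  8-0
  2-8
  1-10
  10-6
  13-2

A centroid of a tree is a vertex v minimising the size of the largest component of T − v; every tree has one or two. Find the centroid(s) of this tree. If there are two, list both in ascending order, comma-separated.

Delete 8: the remaining components have sizes 7, 6, 1, 1. Max 7 ≤ 8, so 8 is a centroid.
No neighbour of 8 does as well, so 8 is the unique centroid.

8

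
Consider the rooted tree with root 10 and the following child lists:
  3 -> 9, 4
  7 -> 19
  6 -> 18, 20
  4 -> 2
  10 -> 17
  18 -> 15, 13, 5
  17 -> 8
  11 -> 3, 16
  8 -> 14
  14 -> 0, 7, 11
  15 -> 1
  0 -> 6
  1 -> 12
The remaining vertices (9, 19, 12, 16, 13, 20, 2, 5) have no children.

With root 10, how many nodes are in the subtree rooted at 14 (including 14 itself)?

18

The subtree rooted at 14 contains: 14, 11, 7, 0, 3, 16, 19, 6, 4, 9, 18, 20, 2, 15, 13, 5, 1, 12 — 18 nodes.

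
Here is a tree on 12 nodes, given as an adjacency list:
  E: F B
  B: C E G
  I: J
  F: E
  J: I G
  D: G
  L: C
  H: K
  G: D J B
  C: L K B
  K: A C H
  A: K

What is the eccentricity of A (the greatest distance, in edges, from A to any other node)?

A farthest node from A is I.
The path A – K – C – B – G – J – I has 6 edges.

6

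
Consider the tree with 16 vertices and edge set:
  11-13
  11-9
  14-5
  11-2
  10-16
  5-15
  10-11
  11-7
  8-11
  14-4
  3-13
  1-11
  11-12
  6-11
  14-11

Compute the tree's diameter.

Starting from 15, a farthest node is 3 at distance 5.
One longest path: 15 – 5 – 14 – 11 – 13 – 3.
So the diameter is 5.

5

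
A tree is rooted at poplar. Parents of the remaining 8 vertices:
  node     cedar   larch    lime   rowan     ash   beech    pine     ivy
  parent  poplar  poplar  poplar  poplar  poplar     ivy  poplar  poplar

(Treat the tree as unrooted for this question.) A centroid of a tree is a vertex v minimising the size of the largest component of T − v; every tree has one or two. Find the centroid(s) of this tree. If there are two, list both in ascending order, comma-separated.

poplar

Delete poplar: the remaining components have sizes 2, 1, 1, 1, 1, 1, 1. Max 2 ≤ 4, so poplar is a centroid.
No neighbour of poplar does as well, so poplar is the unique centroid.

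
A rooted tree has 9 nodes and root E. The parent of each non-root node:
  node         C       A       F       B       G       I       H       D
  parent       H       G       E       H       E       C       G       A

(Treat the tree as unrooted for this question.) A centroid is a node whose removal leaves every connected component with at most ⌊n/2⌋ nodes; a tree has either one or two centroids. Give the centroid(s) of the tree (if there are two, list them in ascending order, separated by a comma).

G

If G is removed the pieces have sizes 4, 2, 2, all ≤ ⌊9/2⌋ = 4.
Every other node leaves some component of size > 4, so the centroid is unique.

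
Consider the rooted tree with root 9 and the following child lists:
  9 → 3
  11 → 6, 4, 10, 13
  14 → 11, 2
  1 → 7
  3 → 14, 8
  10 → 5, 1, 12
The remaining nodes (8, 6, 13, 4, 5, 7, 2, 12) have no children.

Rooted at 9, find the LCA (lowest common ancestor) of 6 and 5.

Ancestors of 6 (toward the root): 6, 11, 14, 3, 9.
Ancestors of 5: 5, 10, 11, 14, 3, 9.
The deepest node appearing in both lists is 11.

11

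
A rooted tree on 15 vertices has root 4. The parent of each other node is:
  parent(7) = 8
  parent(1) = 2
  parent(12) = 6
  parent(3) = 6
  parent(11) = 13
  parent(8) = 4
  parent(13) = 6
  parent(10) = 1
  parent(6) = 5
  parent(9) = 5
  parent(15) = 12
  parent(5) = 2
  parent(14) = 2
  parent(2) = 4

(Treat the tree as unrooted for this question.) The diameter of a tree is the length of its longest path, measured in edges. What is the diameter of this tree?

Starting from 7, a farthest node is 11 at distance 7.
One longest path: 7 – 8 – 4 – 2 – 5 – 6 – 13 – 11.
So the diameter is 7.

7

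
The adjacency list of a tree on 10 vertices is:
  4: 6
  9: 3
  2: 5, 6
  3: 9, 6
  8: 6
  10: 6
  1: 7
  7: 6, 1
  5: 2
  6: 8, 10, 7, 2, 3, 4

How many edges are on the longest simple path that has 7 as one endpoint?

3

A farthest node from 7 is 5 (9 also at distance 3).
The path 7-6-2-5 has 3 edges.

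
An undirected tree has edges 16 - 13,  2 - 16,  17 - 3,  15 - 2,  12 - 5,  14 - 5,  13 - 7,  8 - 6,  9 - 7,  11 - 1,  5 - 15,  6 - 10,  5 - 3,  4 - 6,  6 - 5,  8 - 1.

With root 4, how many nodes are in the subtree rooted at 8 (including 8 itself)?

The subtree rooted at 8 contains: 8, 1, 11 — 3 nodes.

3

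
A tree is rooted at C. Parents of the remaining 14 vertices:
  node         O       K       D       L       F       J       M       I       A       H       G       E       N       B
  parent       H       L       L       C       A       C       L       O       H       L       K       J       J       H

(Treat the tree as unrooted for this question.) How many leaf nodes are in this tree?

8

Degree-1 nodes: B, D, E, F, G, I, M, N — 8 of them.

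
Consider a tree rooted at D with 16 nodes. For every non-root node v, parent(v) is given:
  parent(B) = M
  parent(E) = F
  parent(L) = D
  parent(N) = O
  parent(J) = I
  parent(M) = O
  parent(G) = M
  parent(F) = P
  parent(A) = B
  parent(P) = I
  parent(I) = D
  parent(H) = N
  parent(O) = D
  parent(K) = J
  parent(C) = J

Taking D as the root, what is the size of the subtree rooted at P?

The subtree rooted at P contains: P, F, E — 3 nodes.

3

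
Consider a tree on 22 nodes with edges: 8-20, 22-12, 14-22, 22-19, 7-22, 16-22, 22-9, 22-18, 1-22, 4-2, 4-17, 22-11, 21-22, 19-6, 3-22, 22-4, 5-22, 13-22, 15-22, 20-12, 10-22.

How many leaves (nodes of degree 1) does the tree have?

Exactly 17 nodes have a single neighbour: 1, 2, 3, 5, 6, 7, 8, 9, 10, 11, 13, 14, 15, 16, 17, 18, 21.

17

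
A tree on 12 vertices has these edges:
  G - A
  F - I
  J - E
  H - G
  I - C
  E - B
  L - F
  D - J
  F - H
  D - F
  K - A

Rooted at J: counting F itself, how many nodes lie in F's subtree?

The subtree rooted at F contains: F, I, H, L, C, G, A, K — 8 nodes.

8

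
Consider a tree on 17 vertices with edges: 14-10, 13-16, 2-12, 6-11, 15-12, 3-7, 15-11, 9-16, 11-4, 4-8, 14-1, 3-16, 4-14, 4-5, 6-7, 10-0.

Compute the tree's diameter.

A longest path is 9-16-3-7-6-11-4-14-10-0, with 9 edges.

9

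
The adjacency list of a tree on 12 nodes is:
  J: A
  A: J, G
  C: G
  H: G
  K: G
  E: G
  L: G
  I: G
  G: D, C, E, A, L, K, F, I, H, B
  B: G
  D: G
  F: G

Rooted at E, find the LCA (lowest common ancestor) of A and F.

Ancestors of A (toward the root): A, G, E.
Ancestors of F: F, G, E.
The deepest node appearing in both lists is G.

G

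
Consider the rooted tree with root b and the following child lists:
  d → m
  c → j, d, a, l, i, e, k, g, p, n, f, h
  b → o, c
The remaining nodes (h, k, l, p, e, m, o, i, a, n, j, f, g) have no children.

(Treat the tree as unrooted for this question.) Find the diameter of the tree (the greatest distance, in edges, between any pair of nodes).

4

A longest path is m–d–c–b–o, with 4 edges.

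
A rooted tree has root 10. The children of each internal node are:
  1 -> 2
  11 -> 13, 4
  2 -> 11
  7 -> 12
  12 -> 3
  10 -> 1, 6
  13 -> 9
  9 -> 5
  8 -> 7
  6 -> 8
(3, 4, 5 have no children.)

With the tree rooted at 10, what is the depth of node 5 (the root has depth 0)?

6

Climbing from 5 to the root: 5 – 9 – 13 – 11 – 2 – 1 – 10. That's 6 steps.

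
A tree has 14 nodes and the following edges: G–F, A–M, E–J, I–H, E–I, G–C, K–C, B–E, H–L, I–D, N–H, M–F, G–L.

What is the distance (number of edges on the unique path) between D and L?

3

Walking from D: D–I–H–L. Length 3.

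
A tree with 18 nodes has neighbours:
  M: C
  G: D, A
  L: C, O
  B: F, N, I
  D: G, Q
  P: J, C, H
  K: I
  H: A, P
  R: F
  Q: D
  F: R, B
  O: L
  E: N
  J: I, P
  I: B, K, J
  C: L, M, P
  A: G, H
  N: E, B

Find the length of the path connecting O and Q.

8

O – L – C – P – H – A – G – D – Q: 8 edges.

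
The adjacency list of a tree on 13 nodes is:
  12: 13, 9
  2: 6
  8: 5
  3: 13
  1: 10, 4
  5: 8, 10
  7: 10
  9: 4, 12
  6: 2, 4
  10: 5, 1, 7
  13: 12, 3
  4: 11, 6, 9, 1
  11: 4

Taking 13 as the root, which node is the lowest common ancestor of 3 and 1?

3's ancestor chain is 3, 13 and 1's is 1, 4, 9, 12, 13; they first meet at 13.

13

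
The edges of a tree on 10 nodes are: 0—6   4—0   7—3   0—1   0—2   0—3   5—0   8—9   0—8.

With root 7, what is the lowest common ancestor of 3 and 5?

Ancestors of 3 (toward the root): 3, 7.
Ancestors of 5: 5, 0, 3, 7.
The deepest node appearing in both lists is 3.

3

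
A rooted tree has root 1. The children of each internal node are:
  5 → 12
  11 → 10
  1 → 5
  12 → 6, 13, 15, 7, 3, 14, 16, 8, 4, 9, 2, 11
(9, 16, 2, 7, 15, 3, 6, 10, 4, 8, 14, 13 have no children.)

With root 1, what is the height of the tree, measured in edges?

A deepest node is 10, reached by 1–5–12–11–10.
That path has 4 edges, so the height is 4.

4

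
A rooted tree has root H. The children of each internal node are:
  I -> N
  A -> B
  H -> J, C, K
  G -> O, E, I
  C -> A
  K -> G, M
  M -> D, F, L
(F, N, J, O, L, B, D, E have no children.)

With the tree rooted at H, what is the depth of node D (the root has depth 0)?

3

Path from H to D: H–K–M–D, which has 3 edges.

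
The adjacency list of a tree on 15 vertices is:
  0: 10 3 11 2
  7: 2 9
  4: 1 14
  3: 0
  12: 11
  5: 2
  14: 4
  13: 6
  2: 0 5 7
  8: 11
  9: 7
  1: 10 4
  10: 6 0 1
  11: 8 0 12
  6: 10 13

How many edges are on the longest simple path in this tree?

7

A longest path is 14 - 4 - 1 - 10 - 0 - 2 - 7 - 9, with 7 edges.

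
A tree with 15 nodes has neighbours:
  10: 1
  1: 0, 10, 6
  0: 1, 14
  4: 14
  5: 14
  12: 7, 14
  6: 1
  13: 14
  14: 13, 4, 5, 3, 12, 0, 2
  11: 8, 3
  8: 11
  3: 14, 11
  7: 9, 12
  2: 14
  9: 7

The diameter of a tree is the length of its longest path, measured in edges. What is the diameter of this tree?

A longest path is 8-11-3-14-12-7-9, with 6 edges.

6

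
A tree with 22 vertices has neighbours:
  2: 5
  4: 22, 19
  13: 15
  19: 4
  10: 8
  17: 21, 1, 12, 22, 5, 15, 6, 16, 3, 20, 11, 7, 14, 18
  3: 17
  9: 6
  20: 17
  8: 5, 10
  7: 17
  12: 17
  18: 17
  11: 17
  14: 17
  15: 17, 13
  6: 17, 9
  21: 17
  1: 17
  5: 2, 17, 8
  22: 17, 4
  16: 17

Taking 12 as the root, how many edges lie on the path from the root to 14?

2

Climbing from 14 to the root: 14–17–12. That's 2 steps.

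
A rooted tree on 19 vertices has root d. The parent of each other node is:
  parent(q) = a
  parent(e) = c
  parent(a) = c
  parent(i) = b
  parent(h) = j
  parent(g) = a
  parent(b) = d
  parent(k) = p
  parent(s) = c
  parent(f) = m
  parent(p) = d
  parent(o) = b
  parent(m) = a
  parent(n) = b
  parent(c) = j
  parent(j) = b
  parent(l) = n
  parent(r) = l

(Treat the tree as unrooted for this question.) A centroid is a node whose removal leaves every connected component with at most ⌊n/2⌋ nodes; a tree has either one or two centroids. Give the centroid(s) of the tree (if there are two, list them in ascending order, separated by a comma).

j

If j is removed the pieces have sizes 9, 8, 1, all ≤ ⌊19/2⌋ = 9.
No neighbour of j does as well, so j is the unique centroid.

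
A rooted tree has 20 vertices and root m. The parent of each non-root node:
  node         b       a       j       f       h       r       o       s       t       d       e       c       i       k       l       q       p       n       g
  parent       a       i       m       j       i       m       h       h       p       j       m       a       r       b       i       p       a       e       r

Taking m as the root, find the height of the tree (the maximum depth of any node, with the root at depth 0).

5

The longest root-to-leaf path is m – r – i – a – b – k (5 edges).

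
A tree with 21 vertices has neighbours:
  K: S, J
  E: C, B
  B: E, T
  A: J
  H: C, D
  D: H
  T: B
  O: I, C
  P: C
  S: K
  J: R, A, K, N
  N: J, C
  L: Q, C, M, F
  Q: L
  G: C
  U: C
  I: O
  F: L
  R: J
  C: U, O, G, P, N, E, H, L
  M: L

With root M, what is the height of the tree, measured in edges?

S sits deepest: M-L-C-N-J-K-S — 6 edges from the root.

6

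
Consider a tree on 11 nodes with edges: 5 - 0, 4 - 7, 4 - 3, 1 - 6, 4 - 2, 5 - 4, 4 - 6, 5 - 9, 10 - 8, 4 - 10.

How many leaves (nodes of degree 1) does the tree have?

7

Exactly 7 nodes have a single neighbour: 0, 1, 2, 3, 7, 8, 9.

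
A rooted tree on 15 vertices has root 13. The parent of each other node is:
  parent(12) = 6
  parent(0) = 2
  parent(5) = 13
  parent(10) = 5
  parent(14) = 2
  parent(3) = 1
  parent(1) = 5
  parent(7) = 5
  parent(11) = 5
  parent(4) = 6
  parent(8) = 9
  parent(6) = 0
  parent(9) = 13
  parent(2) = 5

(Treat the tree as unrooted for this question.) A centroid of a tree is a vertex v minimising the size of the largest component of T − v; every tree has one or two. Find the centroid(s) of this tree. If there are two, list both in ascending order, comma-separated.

5

Removing 5 splits the tree into components of sizes 6, 3, 2, 1, 1, 1; the largest is 6 ≤ ⌊15/2⌋ = 7.
No neighbour of 5 does as well, so 5 is the unique centroid.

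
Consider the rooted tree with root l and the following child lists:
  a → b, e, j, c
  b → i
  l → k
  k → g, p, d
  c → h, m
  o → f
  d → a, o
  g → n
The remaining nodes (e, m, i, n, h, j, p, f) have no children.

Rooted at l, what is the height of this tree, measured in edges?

5

m sits deepest: l – k – d – a – c – m — 5 edges from the root.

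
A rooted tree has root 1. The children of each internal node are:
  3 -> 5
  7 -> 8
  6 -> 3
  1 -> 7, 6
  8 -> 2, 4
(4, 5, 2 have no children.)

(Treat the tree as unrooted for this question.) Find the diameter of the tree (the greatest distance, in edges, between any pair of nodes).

BFS from 2 reaches 5 last, at distance 6; BFS from 5 confirms no node is farther.
Path: 2 - 8 - 7 - 1 - 6 - 3 - 5.

6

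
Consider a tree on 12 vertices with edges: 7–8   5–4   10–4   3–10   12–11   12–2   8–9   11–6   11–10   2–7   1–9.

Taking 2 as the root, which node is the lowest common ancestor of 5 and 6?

11

Ancestors of 5 (toward the root): 5, 4, 10, 11, 12, 2.
Ancestors of 6: 6, 11, 12, 2.
The deepest node appearing in both lists is 11.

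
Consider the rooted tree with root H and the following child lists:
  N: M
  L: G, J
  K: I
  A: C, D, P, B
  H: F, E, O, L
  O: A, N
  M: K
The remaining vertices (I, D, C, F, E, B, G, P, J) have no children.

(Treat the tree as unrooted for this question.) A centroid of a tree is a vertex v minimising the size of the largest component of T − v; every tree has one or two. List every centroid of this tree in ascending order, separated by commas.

If O is removed the pieces have sizes 6, 5, 4, all ≤ ⌊16/2⌋ = 8.
Every other node leaves some component of size > 8, so the centroid is unique.

O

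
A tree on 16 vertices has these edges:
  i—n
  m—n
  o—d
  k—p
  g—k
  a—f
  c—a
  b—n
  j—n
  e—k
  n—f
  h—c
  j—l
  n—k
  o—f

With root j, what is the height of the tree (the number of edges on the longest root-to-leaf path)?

5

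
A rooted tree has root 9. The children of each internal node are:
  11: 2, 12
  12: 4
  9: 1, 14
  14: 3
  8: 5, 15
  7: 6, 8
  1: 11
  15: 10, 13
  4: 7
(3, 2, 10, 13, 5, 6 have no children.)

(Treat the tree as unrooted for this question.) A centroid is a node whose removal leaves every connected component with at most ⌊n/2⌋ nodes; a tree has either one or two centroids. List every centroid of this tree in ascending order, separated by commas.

If 4 is removed the pieces have sizes 7, 7, all ≤ ⌊15/2⌋ = 7.
Every other node leaves some component of size > 7, so the centroid is unique.

4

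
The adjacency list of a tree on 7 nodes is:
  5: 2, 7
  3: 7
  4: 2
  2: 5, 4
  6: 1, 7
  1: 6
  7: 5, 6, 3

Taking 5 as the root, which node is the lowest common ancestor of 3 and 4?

3's ancestor chain is 3, 7, 5 and 4's is 4, 2, 5; they first meet at 5.

5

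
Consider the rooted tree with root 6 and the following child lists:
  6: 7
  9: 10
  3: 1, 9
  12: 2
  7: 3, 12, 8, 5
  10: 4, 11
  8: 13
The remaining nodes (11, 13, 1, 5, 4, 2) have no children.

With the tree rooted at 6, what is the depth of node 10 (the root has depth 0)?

4

Path from 6 to 10: 6 → 7 → 3 → 9 → 10, which has 4 edges.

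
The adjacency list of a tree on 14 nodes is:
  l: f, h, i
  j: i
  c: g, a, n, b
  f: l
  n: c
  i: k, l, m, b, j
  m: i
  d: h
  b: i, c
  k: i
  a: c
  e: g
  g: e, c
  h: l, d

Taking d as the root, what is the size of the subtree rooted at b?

Descendants of b (including itself): b, c, g, a, n, e. That's 6.

6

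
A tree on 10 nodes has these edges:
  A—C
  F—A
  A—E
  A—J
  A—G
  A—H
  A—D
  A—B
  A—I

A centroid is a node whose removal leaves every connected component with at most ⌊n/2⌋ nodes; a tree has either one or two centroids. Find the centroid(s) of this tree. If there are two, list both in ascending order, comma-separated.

A

Delete A: the remaining components have sizes 1, 1, 1, 1, 1, 1, 1, 1, 1. Max 1 ≤ 5, so A is a centroid.
No neighbour of A does as well, so A is the unique centroid.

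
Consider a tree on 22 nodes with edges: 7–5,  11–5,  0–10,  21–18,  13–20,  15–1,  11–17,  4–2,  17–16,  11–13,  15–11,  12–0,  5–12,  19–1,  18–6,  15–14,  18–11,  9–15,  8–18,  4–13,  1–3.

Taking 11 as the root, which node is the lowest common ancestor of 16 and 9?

16's ancestor chain is 16, 17, 11 and 9's is 9, 15, 11; they first meet at 11.

11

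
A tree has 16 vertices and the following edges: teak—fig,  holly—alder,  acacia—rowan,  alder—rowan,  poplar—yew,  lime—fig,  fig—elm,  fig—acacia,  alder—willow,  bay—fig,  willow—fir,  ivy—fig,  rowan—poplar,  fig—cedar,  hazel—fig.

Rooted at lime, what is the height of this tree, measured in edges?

6

fir sits deepest: lime → fig → acacia → rowan → alder → willow → fir — 6 edges from the root.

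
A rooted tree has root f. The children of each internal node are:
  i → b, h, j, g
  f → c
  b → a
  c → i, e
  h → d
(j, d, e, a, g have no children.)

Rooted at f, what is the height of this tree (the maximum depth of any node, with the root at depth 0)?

4

A deepest node is a, reached by f–c–i–b–a.
That path has 4 edges, so the height is 4.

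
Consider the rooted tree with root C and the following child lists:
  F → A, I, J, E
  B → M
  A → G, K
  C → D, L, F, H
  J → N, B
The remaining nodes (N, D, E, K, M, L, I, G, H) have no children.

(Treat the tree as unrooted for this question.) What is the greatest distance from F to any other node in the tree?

A farthest node from F is M.
The path F – J – B – M has 3 edges.

3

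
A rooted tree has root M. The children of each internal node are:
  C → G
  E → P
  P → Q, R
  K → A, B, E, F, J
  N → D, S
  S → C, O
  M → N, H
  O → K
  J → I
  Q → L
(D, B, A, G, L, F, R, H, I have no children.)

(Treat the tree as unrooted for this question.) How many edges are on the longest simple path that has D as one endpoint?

8

A farthest node from D is L.
The path D – N – S – O – K – E – P – Q – L has 8 edges.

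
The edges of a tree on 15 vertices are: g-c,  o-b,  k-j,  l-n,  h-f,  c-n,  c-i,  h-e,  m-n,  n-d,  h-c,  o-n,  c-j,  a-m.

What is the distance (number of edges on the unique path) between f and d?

4

Walking from f: f - h - c - n - d. Length 4.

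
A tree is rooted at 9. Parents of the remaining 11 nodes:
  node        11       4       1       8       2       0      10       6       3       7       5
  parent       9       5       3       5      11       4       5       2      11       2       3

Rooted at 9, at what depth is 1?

Path from 9 to 1: 9 – 11 – 3 – 1, which has 3 edges.

3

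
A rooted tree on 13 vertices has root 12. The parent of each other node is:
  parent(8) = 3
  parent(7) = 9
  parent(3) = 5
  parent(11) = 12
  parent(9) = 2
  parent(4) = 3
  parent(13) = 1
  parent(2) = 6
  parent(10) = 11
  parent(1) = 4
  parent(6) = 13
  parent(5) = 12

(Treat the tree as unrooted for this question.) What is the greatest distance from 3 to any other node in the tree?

The node farthest from 3 is 7, via 3 – 4 – 1 – 13 – 6 – 2 – 9 – 7 — 7 edges.

7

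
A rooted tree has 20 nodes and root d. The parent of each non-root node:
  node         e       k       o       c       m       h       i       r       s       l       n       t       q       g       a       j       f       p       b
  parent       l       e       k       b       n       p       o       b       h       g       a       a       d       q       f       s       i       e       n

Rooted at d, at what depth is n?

10

Climbing from n to the root: n → a → f → i → o → k → e → l → g → q → d. That's 10 steps.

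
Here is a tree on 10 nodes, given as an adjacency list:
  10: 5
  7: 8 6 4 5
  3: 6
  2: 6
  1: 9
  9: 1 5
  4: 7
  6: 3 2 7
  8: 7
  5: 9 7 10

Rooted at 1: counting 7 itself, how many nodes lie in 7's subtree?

The subtree rooted at 7 contains: 7, 6, 8, 4, 2, 3 — 6 nodes.

6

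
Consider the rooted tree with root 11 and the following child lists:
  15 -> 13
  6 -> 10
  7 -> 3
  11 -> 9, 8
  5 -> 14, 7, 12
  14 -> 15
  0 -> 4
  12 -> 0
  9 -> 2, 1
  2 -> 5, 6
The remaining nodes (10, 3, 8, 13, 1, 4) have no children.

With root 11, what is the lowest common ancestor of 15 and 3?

5

Path 15→root: 15 14 5 2 9 11; path 3→root: 3 7 5 2 9 11.
First common node: 5.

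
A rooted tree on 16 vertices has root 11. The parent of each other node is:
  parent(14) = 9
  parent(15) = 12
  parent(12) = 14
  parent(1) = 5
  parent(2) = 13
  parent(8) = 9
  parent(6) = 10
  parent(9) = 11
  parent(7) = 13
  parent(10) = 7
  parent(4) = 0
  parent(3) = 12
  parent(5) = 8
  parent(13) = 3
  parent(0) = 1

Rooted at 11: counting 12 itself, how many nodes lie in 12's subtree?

8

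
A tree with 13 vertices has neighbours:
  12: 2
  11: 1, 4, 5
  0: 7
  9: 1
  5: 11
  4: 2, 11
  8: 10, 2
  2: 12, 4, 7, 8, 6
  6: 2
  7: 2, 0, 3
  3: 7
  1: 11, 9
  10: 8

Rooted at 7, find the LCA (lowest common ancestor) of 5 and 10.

Ancestors of 5 (toward the root): 5, 11, 4, 2, 7.
Ancestors of 10: 10, 8, 2, 7.
The deepest node appearing in both lists is 2.

2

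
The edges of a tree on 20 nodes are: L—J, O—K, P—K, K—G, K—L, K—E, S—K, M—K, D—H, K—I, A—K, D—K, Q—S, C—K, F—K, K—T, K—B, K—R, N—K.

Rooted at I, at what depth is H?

3

I – K – D – H — 3 edges.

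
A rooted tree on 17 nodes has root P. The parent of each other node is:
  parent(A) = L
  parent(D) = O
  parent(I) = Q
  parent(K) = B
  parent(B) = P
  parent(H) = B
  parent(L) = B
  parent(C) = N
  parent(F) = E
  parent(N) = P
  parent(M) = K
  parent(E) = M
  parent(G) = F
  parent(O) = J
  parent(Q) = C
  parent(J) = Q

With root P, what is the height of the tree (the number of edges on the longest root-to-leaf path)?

6

A deepest node is G, reached by P–B–K–M–E–F–G.
That path has 6 edges, so the height is 6.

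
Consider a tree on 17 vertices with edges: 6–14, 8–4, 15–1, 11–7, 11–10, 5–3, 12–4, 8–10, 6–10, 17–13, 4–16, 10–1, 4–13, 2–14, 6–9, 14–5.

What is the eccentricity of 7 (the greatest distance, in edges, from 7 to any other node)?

6

A farthest node from 7 is 3 (17 also at distance 6).
The path 7 – 11 – 10 – 6 – 14 – 5 – 3 has 6 edges.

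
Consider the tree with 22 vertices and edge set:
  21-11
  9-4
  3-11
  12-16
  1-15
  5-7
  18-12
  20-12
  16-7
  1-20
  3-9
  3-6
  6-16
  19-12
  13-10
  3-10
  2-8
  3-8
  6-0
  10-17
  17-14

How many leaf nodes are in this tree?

10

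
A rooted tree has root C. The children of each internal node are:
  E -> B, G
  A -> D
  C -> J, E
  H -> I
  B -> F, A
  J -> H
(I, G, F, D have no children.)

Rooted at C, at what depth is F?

3

Climbing from F to the root: F–B–E–C. That's 3 steps.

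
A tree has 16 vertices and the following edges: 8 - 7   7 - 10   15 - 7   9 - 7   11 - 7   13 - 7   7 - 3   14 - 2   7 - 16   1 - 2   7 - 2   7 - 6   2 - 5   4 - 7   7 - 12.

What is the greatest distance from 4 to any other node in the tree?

3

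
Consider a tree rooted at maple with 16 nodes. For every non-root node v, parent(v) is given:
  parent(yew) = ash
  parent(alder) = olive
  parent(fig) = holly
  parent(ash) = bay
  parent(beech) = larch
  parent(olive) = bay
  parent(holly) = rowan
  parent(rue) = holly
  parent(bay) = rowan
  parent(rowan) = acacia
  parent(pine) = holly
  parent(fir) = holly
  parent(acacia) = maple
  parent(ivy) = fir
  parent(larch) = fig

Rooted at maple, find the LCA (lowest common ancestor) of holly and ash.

rowan

Path holly→root: holly rowan acacia maple; path ash→root: ash bay rowan acacia maple.
First common node: rowan.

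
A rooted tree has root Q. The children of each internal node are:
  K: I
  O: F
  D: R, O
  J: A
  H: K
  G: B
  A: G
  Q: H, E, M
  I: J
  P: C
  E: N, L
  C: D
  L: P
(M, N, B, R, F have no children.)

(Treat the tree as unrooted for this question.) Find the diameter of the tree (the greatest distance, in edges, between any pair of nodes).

14

Starting from F, a farthest node is B at distance 14.
One longest path: F–O–D–C–P–L–E–Q–H–K–I–J–A–G–B.
So the diameter is 14.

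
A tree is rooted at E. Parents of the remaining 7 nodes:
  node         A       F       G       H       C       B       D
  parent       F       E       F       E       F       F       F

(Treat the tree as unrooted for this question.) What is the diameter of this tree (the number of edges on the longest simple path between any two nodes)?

3

Starting from H, a farthest node is B at distance 3.
One longest path: H–E–F–B.
So the diameter is 3.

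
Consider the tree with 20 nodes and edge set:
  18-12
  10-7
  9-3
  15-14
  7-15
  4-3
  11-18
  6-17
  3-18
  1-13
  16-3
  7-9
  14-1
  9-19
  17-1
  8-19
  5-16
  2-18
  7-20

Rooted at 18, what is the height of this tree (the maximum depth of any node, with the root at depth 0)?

8

The longest root-to-leaf path is 18 – 3 – 9 – 7 – 15 – 14 – 1 – 17 – 6 (8 edges).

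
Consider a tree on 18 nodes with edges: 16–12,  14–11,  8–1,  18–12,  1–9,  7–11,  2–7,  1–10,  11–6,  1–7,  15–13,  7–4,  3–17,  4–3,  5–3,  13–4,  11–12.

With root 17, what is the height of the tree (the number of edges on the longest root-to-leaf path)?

6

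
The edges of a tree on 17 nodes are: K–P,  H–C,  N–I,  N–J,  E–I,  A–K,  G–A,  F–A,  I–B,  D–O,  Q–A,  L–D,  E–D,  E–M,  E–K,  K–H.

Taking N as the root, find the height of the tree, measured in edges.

5

The longest root-to-leaf path is N – I – E – K – A – Q (5 edges).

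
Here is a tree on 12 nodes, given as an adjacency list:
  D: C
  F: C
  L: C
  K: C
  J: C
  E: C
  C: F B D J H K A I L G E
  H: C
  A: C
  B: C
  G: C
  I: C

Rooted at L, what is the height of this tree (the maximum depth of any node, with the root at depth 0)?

D sits deepest: L-C-D — 2 edges from the root.

2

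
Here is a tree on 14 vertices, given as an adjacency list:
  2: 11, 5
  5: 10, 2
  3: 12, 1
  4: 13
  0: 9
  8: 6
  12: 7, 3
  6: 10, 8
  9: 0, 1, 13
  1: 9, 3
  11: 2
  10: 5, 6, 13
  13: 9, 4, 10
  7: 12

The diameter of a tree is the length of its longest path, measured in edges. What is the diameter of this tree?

A longest path is 7–12–3–1–9–13–10–5–2–11, with 9 edges.

9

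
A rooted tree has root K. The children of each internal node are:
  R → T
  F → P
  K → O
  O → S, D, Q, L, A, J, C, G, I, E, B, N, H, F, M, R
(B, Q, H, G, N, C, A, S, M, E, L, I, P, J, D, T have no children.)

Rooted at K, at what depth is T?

3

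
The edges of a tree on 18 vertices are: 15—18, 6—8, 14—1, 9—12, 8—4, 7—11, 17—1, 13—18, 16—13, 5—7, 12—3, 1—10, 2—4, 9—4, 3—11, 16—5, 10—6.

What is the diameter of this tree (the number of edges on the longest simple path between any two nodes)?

15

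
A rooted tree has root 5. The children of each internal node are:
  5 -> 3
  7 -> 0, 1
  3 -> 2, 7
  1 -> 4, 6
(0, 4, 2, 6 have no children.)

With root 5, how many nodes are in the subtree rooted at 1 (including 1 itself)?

3

Descendants of 1 (including itself): 1, 6, 4. That's 3.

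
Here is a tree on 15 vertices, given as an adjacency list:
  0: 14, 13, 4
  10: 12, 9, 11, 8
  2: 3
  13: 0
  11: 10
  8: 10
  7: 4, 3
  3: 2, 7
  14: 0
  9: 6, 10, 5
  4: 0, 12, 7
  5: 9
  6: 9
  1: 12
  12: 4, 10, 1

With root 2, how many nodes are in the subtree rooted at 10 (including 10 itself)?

6

The subtree rooted at 10 contains: 10, 9, 11, 8, 5, 6 — 6 nodes.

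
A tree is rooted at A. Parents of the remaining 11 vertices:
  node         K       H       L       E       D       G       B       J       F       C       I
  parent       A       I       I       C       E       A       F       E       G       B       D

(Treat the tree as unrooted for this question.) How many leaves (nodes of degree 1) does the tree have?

4

Exactly 4 nodes have a single neighbour: H, J, K, L.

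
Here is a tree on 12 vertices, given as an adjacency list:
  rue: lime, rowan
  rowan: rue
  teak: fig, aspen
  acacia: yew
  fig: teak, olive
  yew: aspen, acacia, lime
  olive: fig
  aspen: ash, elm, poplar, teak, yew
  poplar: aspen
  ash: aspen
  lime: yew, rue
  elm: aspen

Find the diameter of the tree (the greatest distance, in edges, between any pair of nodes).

A longest path is rowan - rue - lime - yew - aspen - teak - fig - olive, with 7 edges.

7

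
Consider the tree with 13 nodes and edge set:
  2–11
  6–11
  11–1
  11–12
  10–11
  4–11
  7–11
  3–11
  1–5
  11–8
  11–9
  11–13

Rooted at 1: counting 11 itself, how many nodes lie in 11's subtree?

11

Descendants of 11 (including itself): 11, 4, 8, 2, 12, 10, 9, 7, 13, 6, 3. That's 11.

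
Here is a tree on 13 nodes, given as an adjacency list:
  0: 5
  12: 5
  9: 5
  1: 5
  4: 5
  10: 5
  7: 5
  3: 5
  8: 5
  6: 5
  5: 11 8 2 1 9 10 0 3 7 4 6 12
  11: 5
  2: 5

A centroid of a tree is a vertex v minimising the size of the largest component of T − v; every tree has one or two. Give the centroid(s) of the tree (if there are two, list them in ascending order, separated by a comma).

Delete 5: the remaining components have sizes 1, 1, 1, 1, 1, 1, 1, 1, 1, 1, 1, 1. Max 1 ≤ 6, so 5 is a centroid.
Every other node leaves some component of size > 6, so the centroid is unique.

5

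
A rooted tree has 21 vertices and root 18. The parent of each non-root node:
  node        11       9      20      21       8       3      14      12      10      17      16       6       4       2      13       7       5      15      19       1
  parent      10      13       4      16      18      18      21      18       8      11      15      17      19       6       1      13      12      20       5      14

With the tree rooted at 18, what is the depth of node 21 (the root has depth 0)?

8

18–12–5–19–4–20–15–16–21 — 8 edges.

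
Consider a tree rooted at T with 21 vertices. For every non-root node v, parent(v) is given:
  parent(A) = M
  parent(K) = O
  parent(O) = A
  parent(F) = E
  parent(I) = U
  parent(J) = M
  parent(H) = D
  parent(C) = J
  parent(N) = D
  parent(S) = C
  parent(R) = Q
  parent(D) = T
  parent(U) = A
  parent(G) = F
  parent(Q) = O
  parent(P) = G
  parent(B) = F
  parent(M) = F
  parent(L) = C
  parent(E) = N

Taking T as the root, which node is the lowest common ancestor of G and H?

G's ancestor chain is G, F, E, N, D, T and H's is H, D, T; they first meet at D.

D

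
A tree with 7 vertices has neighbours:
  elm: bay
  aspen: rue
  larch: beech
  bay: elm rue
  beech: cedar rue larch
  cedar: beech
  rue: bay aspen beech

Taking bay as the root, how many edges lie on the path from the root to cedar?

bay – rue – beech – cedar — 3 edges.

3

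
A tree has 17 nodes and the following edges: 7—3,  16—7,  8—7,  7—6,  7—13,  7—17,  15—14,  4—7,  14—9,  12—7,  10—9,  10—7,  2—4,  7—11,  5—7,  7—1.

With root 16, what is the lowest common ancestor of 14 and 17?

7

Ancestors of 14 (toward the root): 14, 9, 10, 7, 16.
Ancestors of 17: 17, 7, 16.
The deepest node appearing in both lists is 7.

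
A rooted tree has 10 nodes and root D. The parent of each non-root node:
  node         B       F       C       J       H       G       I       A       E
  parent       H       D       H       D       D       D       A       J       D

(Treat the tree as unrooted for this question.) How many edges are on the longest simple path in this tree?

A longest path is I – A – J – D – H – B, with 5 edges.

5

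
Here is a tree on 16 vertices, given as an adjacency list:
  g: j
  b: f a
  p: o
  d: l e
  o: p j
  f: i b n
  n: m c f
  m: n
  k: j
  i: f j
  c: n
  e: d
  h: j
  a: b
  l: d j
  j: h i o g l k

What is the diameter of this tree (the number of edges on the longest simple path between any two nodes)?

7

BFS from c reaches e last, at distance 7; BFS from e confirms no node is farther.
Path: c–n–f–i–j–l–d–e.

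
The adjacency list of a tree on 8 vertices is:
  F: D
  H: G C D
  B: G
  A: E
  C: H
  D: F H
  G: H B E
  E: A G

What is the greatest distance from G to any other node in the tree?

3

A farthest node from G is F.
The path G–H–D–F has 3 edges.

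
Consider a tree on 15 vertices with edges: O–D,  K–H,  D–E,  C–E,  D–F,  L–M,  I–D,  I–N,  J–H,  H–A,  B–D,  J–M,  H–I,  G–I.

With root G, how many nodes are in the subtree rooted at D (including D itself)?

6

D's subtree: {D, E, O, B, F, C}, size 6.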